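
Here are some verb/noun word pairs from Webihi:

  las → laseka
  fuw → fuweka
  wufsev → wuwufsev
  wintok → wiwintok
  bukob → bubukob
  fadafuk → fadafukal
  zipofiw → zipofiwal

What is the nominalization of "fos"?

foseka

wintok and fadafuk both end in -k yet inflect differently (wiwintok, fadafukal), so the final letter is not what conditions the rule; the number of vowels is.
"fos" has 1 vowel. The stems with 1 vowel (las → laseka, fuw → fuweka) add -eka.
The other patterns: stems with 2 vowels repeat the first consonant+vowel as a prefix; stems with 3 vowels add -al.
So fos → foseka.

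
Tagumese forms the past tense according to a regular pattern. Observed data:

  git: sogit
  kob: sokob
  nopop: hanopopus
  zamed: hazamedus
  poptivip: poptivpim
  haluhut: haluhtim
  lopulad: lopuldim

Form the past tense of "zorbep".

"zorbep" has 2 vowels. The stems with 2 vowels (nopop → hanopopus, zamed → hazamedus) add ha- … -us around the stem.
So zorbep → hazorbepus.

hazorbepus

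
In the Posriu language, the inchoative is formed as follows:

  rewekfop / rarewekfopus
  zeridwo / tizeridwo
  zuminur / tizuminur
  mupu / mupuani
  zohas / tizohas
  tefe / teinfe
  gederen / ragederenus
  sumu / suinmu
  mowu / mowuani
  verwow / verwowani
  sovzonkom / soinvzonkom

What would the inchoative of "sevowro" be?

mowu and sumu both end in -u yet inflect differently (mowuani, suinmu), so the final letter is not what conditions the rule; the first letter is.
"sevowro" begins with s-. The stems beginning with s- (sovzonkom → soinvzonkom, sumu → suinmu) insert -in- after the first vowel.
The other patterns: stems beginning with g- or r- add ra- … -us around the stem; stems beginning with z- add the prefix ti-; stems beginning with m- or v- add -ani.
So sevowro → seinvowro.

seinvowro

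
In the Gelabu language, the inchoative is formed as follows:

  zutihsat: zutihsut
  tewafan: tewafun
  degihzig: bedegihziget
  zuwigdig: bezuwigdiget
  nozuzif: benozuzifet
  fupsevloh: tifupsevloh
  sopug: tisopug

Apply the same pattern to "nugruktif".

degihzig and sopug both end in -g yet inflect differently (bedegihziget, tisopug), so the final letter is not what conditions the rule; the last vowel is.
"nugruktif" has last vowel 'i'. The stems whose last vowel is 'i' (degihzig → bedegihziget, zuwigdig → bezuwigdiget, nozuzif → benozuzifet) add be- … -et around the stem.
The other patterns: stems whose last vowel is 'a' change the last vowel to 'u'; stems whose last vowel is 'o' or 'u' add the prefix ti-.
So nugruktif → benugruktifet.

benugruktifet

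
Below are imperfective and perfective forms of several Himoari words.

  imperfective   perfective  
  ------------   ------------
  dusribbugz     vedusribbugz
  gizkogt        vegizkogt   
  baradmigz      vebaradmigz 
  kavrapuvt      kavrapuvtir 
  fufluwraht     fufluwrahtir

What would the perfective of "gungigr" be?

vegungigr

"gungigr" has second-to-last letter 'g'. The stems whose second-to-last letter is 'g' (dusribbugz → vedusribbugz, gizkogt → vegizkogt, baradmigz → vebaradmigz) add the prefix ve-.
So gungigr → vegungigr.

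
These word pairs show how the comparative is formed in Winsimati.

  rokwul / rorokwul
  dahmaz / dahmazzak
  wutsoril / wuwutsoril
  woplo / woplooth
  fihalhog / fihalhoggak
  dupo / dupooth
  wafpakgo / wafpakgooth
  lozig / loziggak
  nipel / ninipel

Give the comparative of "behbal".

bebehbal

"behbal" ends in -l. The stems ending in -l (wutsoril → wuwutsoril, nipel → ninipel, rokwul → rorokwul) repeat the first consonant+vowel as a prefix.
The other patterns: stems ending in -o add -oth; stems ending in -g or -z double the final consonant and add -ak.
So behbal → bebehbal.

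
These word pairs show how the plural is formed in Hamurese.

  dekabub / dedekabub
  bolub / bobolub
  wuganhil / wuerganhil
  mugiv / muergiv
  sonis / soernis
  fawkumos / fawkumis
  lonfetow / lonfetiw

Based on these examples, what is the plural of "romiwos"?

romiwis

sonis and fawkumos both end in -s yet inflect differently (soernis, fawkumis), so the final letter is not what conditions the rule; the last vowel is.
"romiwos" has last vowel 'o'. The stems whose last vowel is 'o' (fawkumos → fawkumis, lonfetow → lonfetiw) change the last vowel to 'i'.
So romiwos → romiwis.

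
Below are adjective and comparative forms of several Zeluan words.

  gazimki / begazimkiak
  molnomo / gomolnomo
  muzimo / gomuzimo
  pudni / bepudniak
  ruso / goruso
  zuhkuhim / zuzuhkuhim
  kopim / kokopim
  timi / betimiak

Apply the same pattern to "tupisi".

betupisiak

kopim and timi both have last vowel 'i' yet inflect differently (kokopim, betimiak), so the last vowel is not what conditions the rule; the final letter is.
"tupisi" ends in -i. The stems ending in -i (timi → betimiak, gazimki → begazimkiak, pudni → bepudniak) add be- … -ak around the stem.
The other patterns: stems ending in -m repeat the first consonant+vowel as a prefix; stems ending in -o add the prefix go-.
So tupisi → betupisiak.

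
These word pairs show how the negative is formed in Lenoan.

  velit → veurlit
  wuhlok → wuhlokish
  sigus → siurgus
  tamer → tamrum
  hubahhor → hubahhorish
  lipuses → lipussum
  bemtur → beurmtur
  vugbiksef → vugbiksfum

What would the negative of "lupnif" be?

"lupnif" has last vowel 'i'. The one such stem in the data (velit → veurlit) inserts -ur- after the first vowel (as do sigus, bemtur), so the same rule applies.
The other patterns: stems whose last vowel is 'e' delete the last vowel and add -um; stems whose last vowel is 'o' add -ish.
So lupnif → luurpnif.

luurpnif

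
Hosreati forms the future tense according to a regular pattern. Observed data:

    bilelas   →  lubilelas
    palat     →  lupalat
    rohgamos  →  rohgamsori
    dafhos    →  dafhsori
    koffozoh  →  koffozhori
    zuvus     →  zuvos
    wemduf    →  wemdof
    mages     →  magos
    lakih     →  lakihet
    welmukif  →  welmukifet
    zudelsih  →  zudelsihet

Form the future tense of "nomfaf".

bilelas and rohgamos both end in -s yet inflect differently (lubilelas, rohgamsori), so the final letter is not what conditions the rule; the last vowel is.
"nomfaf" has last vowel 'a'. The stems whose last vowel is 'a' (bilelas → lubilelas, palat → lupalat) add the prefix lu-.
The other patterns: stems whose last vowel is 'o' delete the last vowel and add -ori; stems whose last vowel is 'e' or 'u' change the last vowel to 'o'; stems whose last vowel is 'i' add -et.
So nomfaf → lunomfaf.

lunomfaf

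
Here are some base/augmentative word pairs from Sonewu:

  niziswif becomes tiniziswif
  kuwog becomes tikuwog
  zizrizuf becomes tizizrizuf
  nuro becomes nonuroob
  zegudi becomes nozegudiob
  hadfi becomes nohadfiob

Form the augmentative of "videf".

kuwog and nuro both have last vowel 'o' yet inflect differently (tikuwog, nonuroob), so the last vowel is not what conditions the rule; whether the stem ends in a vowel or a consonant is.
"videf" ends in a consonant. The stems ending in a consonant (niziswif → tiniziswif, kuwog → tikuwog, zizrizuf → tizizrizuf) add the prefix ti-.
The other pattern: stems ending in a vowel add no- … -ob around the stem.
So videf → tividef.

tividef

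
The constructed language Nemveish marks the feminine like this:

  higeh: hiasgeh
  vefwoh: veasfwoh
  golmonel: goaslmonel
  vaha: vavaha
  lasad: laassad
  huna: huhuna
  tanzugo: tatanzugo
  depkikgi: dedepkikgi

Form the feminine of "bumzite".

tanzugo and vefwoh both have last vowel 'o' yet inflect differently (tatanzugo, veasfwoh), so the last vowel is not what conditions the rule; whether the stem ends in a vowel or a consonant is.
"bumzite" ends in a vowel. The stems ending in a vowel (huna → huhuna, tanzugo → tatanzugo, depkikgi → dedepkikgi) repeat the first consonant+vowel as a prefix.
The other pattern: stems ending in a consonant insert -as- after the first vowel.
So bumzite → bubumzite.

bubumzite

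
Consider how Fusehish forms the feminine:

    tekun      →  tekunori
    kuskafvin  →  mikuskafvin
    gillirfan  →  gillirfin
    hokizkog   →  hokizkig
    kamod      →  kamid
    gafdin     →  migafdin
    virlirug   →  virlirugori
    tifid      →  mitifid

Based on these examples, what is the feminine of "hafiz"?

tekun and gafdin both end in -n yet inflect differently (tekunori, migafdin), so the final letter is not what conditions the rule; the last vowel is.
"hafiz" has last vowel 'i'. The stems whose last vowel is 'i' (tifid → mitifid, gafdin → migafdin, kuskafvin → mikuskafvin) add the prefix mi-.
So hafiz → mihafiz.

mihafiz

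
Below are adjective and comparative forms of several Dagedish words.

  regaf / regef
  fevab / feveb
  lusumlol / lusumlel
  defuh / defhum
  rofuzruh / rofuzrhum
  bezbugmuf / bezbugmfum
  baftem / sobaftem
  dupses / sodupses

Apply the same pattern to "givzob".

givzeb

bezbugmuf and regaf both end in -f yet inflect differently (bezbugmfum, regef), so the final letter is not what conditions the rule; the last vowel is.
"givzob" has last vowel 'o'. The one such stem in the data (lusumlol → lusumlel) changes the last vowel to 'e' (as do regaf, fevab), so the same rule applies.
So givzob → givzeb.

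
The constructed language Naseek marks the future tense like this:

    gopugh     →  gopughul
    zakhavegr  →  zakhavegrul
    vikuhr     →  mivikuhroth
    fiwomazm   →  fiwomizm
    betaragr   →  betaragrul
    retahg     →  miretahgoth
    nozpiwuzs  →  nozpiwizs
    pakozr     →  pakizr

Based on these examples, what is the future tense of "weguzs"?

wegizs

zakhavegr and vikuhr both end in -r yet inflect differently (zakhavegrul, mivikuhroth), so the final letter is not what conditions the rule; the second-to-last letter is.
"weguzs" has second-to-last letter 'z'. The stems whose second-to-last letter is 'z' (nozpiwuzs → nozpiwizs, fiwomazm → fiwomizm, pakozr → pakizr) change the last vowel to 'i'.
The other patterns: stems whose second-to-last letter is 'g' add -ul; stems whose second-to-last letter is 'h' add mi- … -oth around the stem.
So weguzs → wegizs.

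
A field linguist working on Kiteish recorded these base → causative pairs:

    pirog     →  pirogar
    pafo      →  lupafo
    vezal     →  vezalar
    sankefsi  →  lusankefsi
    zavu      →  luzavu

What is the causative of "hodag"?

hodagar

pafo and pirog both have last vowel 'o' yet inflect differently (lupafo, pirogar), so the last vowel is not what conditions the rule; whether the stem ends in a vowel or a consonant is.
"hodag" ends in a consonant. The stems ending in a consonant (vezal → vezalar, pirog → pirogar) add -ar.
So hodag → hodagar.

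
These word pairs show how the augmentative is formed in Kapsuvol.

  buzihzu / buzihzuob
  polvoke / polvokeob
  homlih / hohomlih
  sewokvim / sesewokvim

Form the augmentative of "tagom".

tatagom

sewokvim and polvoke both have 3 vowels yet inflect differently (sesewokvim, polvokeob), so the number of vowels is not what conditions the rule; whether the stem ends in a vowel or a consonant is.
"tagom" ends in a consonant. The stems ending in a consonant (homlih → hohomlih, sewokvim → sesewokvim) repeat the first consonant+vowel as a prefix.
The other pattern: stems ending in a vowel add -ob.
So tagom → tatagom.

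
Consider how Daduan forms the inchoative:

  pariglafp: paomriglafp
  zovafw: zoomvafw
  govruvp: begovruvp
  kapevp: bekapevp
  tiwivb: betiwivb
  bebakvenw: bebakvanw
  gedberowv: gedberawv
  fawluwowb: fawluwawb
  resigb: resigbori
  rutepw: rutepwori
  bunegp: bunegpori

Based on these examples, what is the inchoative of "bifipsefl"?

biomfipsefl

pariglafp and govruvp both end in -p yet inflect differently (paomriglafp, begovruvp), so the final letter is not what conditions the rule; the second-to-last letter is.
"bifipsefl" has second-to-last letter 'f'. The stems whose second-to-last letter is 'f' (pariglafp → paomriglafp, zovafw → zoomvafw) insert -om- after the first vowel.
So bifipsefl → biomfipsefl.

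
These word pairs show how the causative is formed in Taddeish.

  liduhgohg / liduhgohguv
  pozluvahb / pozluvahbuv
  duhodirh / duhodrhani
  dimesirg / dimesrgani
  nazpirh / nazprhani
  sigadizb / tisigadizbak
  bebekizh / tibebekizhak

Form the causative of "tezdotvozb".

titezdotvozbak

liduhgohg and dimesirg both end in -g yet inflect differently (liduhgohguv, dimesrgani), so the final letter is not what conditions the rule; the second-to-last letter is.
"tezdotvozb" has second-to-last letter 'z'. The stems whose second-to-last letter is 'z' (sigadizb → tisigadizbak, bebekizh → tibebekizhak) add ti- … -ak around the stem.
The other patterns: stems whose second-to-last letter is 'h' add -uv; stems whose second-to-last letter is 'r' delete the last vowel and add -ani.
So tezdotvozb → titezdotvozbak.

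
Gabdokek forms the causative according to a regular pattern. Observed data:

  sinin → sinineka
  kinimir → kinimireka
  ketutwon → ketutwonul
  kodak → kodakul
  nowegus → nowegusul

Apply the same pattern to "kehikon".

sinin and ketutwon both end in -n yet inflect differently (sinineka, ketutwonul), so the final letter is not what conditions the rule; the last vowel is.
"kehikon" has last vowel 'o'. The one such stem in the data (ketutwon → ketutwonul) adds -ul, so the same rule applies.
So kehikon → kehikonul.

kehikonul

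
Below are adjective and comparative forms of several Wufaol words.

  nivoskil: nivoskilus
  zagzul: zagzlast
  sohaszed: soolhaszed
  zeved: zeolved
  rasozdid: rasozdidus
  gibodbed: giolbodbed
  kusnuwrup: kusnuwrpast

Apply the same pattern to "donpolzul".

donpolzlast

"donpolzul" has last vowel 'u'. The stems whose last vowel is 'u' (kusnuwrup → kusnuwrpast, zagzul → zagzlast) delete the last vowel and add -ast.
So donpolzul → donpolzlast.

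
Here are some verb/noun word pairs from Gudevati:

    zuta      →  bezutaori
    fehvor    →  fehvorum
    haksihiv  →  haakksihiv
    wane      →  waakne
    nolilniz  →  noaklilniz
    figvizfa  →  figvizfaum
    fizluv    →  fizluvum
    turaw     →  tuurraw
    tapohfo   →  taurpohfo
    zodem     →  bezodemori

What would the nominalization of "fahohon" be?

fahohonum

figvizfa and zuta both end in -a yet inflect differently (figvizfaum, bezutaori), so the final letter is not what conditions the rule; the first letter is.
"fahohon" begins with f-. The stems beginning with f- (fehvor → fehvorum, figvizfa → figvizfaum, fizluv → fizluvum) add -um.
The other patterns: stems beginning with z- add be- … -ori around the stem; stems beginning with t- insert -ur- after the first vowel; stems beginning with h-, n- or w- insert -ak- after the first vowel.
So fahohon → fahohonum.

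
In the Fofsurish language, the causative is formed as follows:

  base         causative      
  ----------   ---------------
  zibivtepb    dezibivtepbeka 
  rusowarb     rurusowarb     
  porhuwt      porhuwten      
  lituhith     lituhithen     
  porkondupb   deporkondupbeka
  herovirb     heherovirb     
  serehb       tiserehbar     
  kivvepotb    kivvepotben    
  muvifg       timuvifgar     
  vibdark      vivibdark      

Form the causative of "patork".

papatork

"patork" has second-to-last letter 'r'. The stems whose second-to-last letter is 'r' (herovirb → heherovirb, rusowarb → rurusowarb, vibdark → vivibdark) repeat the first consonant+vowel as a prefix.
The other patterns: stems whose second-to-last letter is 'p' add de- … -eka around the stem; stems whose second-to-last letter is 'f' or 'h' add ti- … -ar around the stem; stems whose second-to-last letter is 't' or 'w' add -en.
So patork → papatork.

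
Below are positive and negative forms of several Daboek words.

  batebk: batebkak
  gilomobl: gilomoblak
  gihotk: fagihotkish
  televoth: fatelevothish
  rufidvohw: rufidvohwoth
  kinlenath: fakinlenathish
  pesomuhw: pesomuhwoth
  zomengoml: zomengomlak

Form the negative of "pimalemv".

pimalemvak

"pimalemv" has second-to-last letter 'm'. The one such stem in the data (zomengoml → zomengomlak) adds -ak, so the same rule applies.
So pimalemv → pimalemvak.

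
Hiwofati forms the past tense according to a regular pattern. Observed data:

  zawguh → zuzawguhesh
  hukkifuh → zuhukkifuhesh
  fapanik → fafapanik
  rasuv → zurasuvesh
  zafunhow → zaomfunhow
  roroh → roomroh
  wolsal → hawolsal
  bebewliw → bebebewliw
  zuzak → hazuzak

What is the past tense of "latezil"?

lalatezil

roroh and hukkifuh both end in -h yet inflect differently (roomroh, zuhukkifuhesh), so the final letter is not what conditions the rule; the last vowel is.
"latezil" has last vowel 'i'. The stems whose last vowel is 'i' (fapanik → fafapanik, bebewliw → bebebewliw) repeat the first consonant+vowel as a prefix.
The other patterns: stems whose last vowel is 'a' add the prefix ha-; stems whose last vowel is 'o' insert -om- after the first vowel; stems whose last vowel is 'u' add zu- … -esh around the stem.
So latezil → lalatezil.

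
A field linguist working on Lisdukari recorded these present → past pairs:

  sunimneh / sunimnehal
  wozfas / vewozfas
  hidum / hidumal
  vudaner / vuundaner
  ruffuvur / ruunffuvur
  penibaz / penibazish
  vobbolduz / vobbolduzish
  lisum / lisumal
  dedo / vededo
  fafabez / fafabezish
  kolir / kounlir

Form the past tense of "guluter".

guunluter

ruffuvur and vobbolduz both have last vowel 'u' yet inflect differently (ruunffuvur, vobbolduzish), so the last vowel is not what conditions the rule; the final letter is.
"guluter" ends in -r. The stems ending in -r (ruffuvur → ruunffuvur, vudaner → vuundaner, kolir → kounlir) insert -un- after the first vowel.
The other patterns: stems ending in -z add -ish; stems ending in -h or -m add -al; stems ending in -o or -s add the prefix ve-.
So guluter → guunluter.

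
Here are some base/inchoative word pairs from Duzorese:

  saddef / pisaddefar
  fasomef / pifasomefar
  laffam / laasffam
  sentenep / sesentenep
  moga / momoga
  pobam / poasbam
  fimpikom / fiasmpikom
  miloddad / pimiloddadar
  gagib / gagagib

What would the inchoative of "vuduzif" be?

pivuduzifar

"vuduzif" ends in -f. The stems ending in -f (saddef → pisaddefar, fasomef → pifasomefar) add pi- … -ar around the stem.
The other patterns: stems ending in -m insert -as- after the first vowel; stems ending in -a, -b or -p repeat the first consonant+vowel as a prefix.
So vuduzif → pivuduzifar.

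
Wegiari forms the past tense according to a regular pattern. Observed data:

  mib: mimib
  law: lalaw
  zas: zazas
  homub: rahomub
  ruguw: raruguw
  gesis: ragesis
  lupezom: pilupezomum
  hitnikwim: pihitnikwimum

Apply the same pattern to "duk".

mib and homub both end in -b yet inflect differently (mimib, rahomub), so the final letter is not what conditions the rule; the number of vowels is.
"duk" has 1 vowel. The stems with 1 vowel (mib → mimib, law → lalaw, zas → zazas) repeat the first consonant+vowel as a prefix.
The other patterns: stems with 2 vowels add the prefix ra-; stems with 3 vowels add pi- … -um around the stem.
So duk → duduk.

duduk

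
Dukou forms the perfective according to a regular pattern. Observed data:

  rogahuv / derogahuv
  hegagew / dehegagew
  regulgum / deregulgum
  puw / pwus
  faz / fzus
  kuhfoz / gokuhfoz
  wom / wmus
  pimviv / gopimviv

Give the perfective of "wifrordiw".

"wifrordiw" has 3 vowels. The stems with 3 vowels (rogahuv → derogahuv, hegagew → dehegagew, regulgum → deregulgum) add the prefix de-.
The other patterns: stems with 1 vowel delete the last vowel and add -us; stems with 2 vowels add the prefix go-.
So wifrordiw → dewifrordiw.

dewifrordiw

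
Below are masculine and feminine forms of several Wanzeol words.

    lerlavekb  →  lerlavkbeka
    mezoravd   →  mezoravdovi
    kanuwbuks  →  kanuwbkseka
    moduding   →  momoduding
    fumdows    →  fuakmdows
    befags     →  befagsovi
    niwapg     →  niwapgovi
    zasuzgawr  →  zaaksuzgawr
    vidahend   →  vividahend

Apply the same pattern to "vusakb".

"vusakb" has second-to-last letter 'k'. The stems whose second-to-last letter is 'k' (lerlavekb → lerlavkbeka, kanuwbuks → kanuwbkseka) delete the last vowel and add -eka.
The other patterns: stems whose second-to-last letter is 'n' repeat the first consonant+vowel as a prefix; stems whose second-to-last letter is 'w' insert -ak- after the first vowel; stems whose second-to-last letter is 'g', 'p' or 'v' add -ovi.
So vusakb → vuskbeka.

vuskbeka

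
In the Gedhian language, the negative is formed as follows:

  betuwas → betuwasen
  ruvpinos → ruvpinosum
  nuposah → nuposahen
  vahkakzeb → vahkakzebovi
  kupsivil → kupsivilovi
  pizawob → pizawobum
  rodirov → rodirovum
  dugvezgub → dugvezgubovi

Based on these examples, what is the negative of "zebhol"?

betuwas and ruvpinos both end in -s yet inflect differently (betuwasen, ruvpinosum), so the final letter is not what conditions the rule; the last vowel is.
"zebhol" has last vowel 'o'. The stems whose last vowel is 'o' (ruvpinos → ruvpinosum, pizawob → pizawobum, rodirov → rodirovum) add -um.
The other patterns: stems whose last vowel is 'a' add -en; stems whose last vowel is 'e', 'i' or 'u' add -ovi.
So zebhol → zebholum.

zebholum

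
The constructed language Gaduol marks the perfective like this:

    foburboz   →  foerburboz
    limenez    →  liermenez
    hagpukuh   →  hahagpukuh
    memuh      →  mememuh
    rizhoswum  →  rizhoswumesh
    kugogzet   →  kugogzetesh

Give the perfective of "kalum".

kalumesh

"kalum" ends in -m. The one such stem in the data (rizhoswum → rizhoswumesh) adds -esh, so the same rule applies.
The other patterns: stems ending in -z insert -er- after the first vowel; stems ending in -h repeat the first consonant+vowel as a prefix.
So kalum → kalumesh.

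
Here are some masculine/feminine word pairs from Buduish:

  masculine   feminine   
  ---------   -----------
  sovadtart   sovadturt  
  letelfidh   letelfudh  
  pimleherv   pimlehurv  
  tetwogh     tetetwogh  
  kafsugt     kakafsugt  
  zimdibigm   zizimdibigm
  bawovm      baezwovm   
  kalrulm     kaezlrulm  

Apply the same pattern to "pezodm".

pezudm

"pezodm" has second-to-last letter 'd'. The one such stem in the data (letelfidh → letelfudh) changes the last vowel to 'u' (as do sovadtart, pimleherv), so the same rule applies.
So pezodm → pezudm.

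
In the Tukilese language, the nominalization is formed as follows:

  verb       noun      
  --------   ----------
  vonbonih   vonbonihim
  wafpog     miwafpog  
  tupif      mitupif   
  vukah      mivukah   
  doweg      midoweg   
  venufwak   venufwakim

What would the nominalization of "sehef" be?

vukah and vonbonih both end in -h yet inflect differently (mivukah, vonbonihim), so the final letter is not what conditions the rule; the number of vowels is.
"sehef" has 2 vowels. The stems with 2 vowels (vukah → mivukah, tupif → mitupif, wafpog → miwafpog) add the prefix mi-.
The other pattern: stems with 3 vowels add -im.
So sehef → misehef.

misehef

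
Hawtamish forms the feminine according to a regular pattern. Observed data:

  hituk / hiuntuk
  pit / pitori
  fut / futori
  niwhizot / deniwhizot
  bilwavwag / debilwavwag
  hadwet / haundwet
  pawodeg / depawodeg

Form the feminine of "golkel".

pit and hadwet both end in -t yet inflect differently (pitori, haundwet), so the final letter is not what conditions the rule; the number of vowels is.
"golkel" has 2 vowels. The stems with 2 vowels (hadwet → haundwet, hituk → hiuntuk) insert -un- after the first vowel.
The other patterns: stems with 1 vowel add -ori; stems with 3 vowels add the prefix de-.
So golkel → gounlkel.

gounlkel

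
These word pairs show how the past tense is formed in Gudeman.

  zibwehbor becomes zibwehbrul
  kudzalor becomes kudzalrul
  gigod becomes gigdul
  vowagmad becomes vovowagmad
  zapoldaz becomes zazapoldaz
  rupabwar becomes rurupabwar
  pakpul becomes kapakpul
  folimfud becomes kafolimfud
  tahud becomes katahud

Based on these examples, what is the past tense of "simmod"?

gigod and vowagmad both end in -d yet inflect differently (gigdul, vovowagmad), so the final letter is not what conditions the rule; the last vowel is.
"simmod" has last vowel 'o'. The stems whose last vowel is 'o' (zibwehbor → zibwehbrul, kudzalor → kudzalrul, gigod → gigdul) delete the last vowel and add -ul.
The other patterns: stems whose last vowel is 'a' repeat the first consonant+vowel as a prefix; stems whose last vowel is 'u' add the prefix ka-.
So simmod → simmdul.

simmdul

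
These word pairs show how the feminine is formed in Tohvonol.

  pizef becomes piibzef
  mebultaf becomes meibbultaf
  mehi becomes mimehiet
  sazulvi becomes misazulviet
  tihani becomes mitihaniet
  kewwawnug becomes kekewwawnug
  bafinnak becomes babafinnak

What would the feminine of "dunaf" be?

mebultaf and bafinnak both have last vowel 'a' yet inflect differently (meibbultaf, babafinnak), so the last vowel is not what conditions the rule; the final letter is.
"dunaf" ends in -f. The stems ending in -f (pizef → piibzef, mebultaf → meibbultaf) insert -ib- after the first vowel.
The other patterns: stems ending in -i add mi- … -et around the stem; stems ending in -g or -k repeat the first consonant+vowel as a prefix.
So dunaf → duibnaf.

duibnaf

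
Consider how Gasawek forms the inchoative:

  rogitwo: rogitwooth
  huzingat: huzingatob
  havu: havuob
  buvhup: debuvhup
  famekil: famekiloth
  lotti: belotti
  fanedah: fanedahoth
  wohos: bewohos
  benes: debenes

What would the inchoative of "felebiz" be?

felebizoth

wohos and benes both end in -s yet inflect differently (bewohos, debenes), so the final letter is not what conditions the rule; the first letter is.
"felebiz" begins with f-. The stems beginning with f- (fanedah → fanedahoth, famekil → famekiloth) add -oth.
The other patterns: stems beginning with h- add -ob; stems beginning with l- or w- add the prefix be-; stems beginning with b- add the prefix de-.
So felebiz → felebizoth.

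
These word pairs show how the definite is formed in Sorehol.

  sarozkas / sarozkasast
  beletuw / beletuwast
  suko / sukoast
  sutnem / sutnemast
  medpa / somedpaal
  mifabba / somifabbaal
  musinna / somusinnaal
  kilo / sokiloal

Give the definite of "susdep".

suko and kilo both end in -o yet inflect differently (sukoast, sokiloal), so the final letter is not what conditions the rule; the first letter is.
"susdep" begins with s-. The stems beginning with s- (sarozkas → sarozkasast, suko → sukoast, sutnem → sutnemast) add -ast.
So susdep → susdepast.

susdepast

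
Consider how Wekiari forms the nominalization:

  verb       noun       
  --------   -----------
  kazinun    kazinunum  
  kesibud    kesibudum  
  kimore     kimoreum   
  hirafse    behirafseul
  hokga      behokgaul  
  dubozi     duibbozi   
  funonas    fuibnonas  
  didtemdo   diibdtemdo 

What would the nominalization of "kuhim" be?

kuhimum

"kuhim" begins with k-. The stems beginning with k- (kazinun → kazinunum, kesibud → kesibudum, kimore → kimoreum) add -um.
The other patterns: stems beginning with h- add be- … -ul around the stem; stems beginning with d- or f- insert -ib- after the first vowel.
So kuhim → kuhimum.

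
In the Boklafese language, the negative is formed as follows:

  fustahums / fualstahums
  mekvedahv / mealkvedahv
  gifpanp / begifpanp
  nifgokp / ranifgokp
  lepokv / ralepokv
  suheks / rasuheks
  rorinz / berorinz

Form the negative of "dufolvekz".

gifpanp and nifgokp both end in -p yet inflect differently (begifpanp, ranifgokp), so the final letter is not what conditions the rule; the second-to-last letter is.
"dufolvekz" has second-to-last letter 'k'. The stems whose second-to-last letter is 'k' (nifgokp → ranifgokp, lepokv → ralepokv, suheks → rasuheks) add the prefix ra-.
The other patterns: stems whose second-to-last letter is 'n' add the prefix be-; stems whose second-to-last letter is 'h' or 'm' insert -al- after the first vowel.
So dufolvekz → radufolvekz.

radufolvekz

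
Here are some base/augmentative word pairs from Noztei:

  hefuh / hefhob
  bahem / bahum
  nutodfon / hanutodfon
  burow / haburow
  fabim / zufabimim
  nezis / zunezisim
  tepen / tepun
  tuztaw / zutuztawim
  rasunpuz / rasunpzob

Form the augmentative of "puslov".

hapuslov

"puslov" has last vowel 'o'. The stems whose last vowel is 'o' (nutodfon → hanutodfon, burow → haburow) add the prefix ha-.
The other patterns: stems whose last vowel is 'e' change the last vowel to 'u'; stems whose last vowel is 'u' delete the last vowel and add -ob; stems whose last vowel is 'a' or 'i' add zu- … -im around the stem.
So puslov → hapuslov.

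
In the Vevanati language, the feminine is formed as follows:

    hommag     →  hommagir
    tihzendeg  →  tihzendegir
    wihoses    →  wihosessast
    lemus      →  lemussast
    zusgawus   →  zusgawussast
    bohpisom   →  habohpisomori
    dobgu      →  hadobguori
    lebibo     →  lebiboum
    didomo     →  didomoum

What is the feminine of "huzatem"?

hahuzatemori

"huzatem" ends in -m. The one such stem in the data (bohpisom → habohpisomori) adds ha- … -ori around the stem, so the same rule applies.
The other patterns: stems ending in -g add -ir; stems ending in -s double the final consonant and add -ast; stems ending in -o add -um.
So huzatem → hahuzatemori.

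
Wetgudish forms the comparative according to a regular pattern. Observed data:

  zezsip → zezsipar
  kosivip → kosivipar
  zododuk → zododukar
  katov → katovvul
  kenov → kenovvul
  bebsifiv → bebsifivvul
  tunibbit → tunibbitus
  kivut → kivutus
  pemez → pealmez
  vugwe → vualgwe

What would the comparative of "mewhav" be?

mewhavvul

"mewhav" ends in -v. The stems ending in -v (katov → katovvul, kenov → kenovvul, bebsifiv → bebsifivvul) double the final consonant and add -ul.
The other patterns: stems ending in -k or -p add -ar; stems ending in -t add -us; stems ending in -e or -z insert -al- after the first vowel.
So mewhav → mewhavvul.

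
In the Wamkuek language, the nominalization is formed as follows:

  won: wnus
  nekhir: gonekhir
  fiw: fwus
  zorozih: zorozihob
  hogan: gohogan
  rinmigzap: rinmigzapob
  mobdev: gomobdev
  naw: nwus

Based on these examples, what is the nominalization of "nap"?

"nap" has 1 vowel. The stems with 1 vowel (won → wnus, naw → nwus, fiw → fwus) delete the last vowel and add -us.
So nap → npus.

npus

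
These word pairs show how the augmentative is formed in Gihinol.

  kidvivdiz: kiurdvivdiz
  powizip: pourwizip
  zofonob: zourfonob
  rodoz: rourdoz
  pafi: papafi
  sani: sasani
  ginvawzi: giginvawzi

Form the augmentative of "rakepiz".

raurkepiz

ginvawzi and kidvivdiz both have last vowel 'i' yet inflect differently (giginvawzi, kiurdvivdiz), so the last vowel is not what conditions the rule; whether the stem ends in a vowel or a consonant is.
"rakepiz" ends in a consonant. The stems ending in a consonant (zofonob → zourfonob, rodoz → rourdoz, kidvivdiz → kiurdvivdiz) insert -ur- after the first vowel.
The other pattern: stems ending in a vowel repeat the first consonant+vowel as a prefix.
So rakepiz → raurkepiz.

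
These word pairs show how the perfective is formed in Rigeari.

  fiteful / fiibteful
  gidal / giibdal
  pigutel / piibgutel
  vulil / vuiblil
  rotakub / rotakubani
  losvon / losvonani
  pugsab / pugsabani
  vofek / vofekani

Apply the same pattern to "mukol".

muibkol

"mukol" ends in -l. The stems ending in -l (fiteful → fiibteful, gidal → giibdal, pigutel → piibgutel) insert -ib- after the first vowel.
The other pattern: stems ending in -b, -k or -n add -ani.
So mukol → muibkol.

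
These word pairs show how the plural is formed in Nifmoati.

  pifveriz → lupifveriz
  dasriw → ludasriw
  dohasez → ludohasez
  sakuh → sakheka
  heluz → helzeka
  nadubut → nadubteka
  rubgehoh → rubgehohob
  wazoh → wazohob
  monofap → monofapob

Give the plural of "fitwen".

pifveriz and heluz both end in -z yet inflect differently (lupifveriz, helzeka), so the final letter is not what conditions the rule; the last vowel is.
"fitwen" has last vowel 'e'. The one such stem in the data (dohasez → ludohasez) adds the prefix lu-, so the same rule applies.
The other patterns: stems whose last vowel is 'u' delete the last vowel and add -eka; stems whose last vowel is 'a' or 'o' add -ob.
So fitwen → lufitwen.

lufitwen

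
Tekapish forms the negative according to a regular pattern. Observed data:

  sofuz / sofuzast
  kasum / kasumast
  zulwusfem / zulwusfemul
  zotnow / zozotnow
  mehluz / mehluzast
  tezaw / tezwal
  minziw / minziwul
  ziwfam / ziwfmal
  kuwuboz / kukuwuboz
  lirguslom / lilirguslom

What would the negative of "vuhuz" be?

vuhuzast

mehluz and kuwuboz both end in -z yet inflect differently (mehluzast, kukuwuboz), so the final letter is not what conditions the rule; the last vowel is.
"vuhuz" has last vowel 'u'. The stems whose last vowel is 'u' (mehluz → mehluzast, sofuz → sofuzast, kasum → kasumast) add -ast.
So vuhuz → vuhuzast.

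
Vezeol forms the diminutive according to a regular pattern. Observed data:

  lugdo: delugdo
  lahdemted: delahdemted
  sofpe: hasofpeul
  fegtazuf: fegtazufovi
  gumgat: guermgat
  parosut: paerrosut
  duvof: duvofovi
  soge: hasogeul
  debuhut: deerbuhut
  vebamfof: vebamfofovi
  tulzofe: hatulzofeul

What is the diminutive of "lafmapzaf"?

debuhut and fegtazuf both have last vowel 'u' yet inflect differently (deerbuhut, fegtazufovi), so the last vowel is not what conditions the rule; the final letter is.
"lafmapzaf" ends in -f. The stems ending in -f (fegtazuf → fegtazufovi, duvof → duvofovi, vebamfof → vebamfofovi) add -ovi.
So lafmapzaf → lafmapzafovi.

lafmapzafovi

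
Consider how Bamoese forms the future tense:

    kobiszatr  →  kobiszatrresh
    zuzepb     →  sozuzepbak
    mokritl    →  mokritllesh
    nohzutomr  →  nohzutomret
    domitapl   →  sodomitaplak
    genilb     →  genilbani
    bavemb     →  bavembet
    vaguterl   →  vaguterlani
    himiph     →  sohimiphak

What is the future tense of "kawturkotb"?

kawturkotbbesh

domitapl and mokritl both end in -l yet inflect differently (sodomitaplak, mokritllesh), so the final letter is not what conditions the rule; the second-to-last letter is.
"kawturkotb" has second-to-last letter 't'. The stems whose second-to-last letter is 't' (kobiszatr → kobiszatrresh, mokritl → mokritllesh) double the final consonant and add -esh.
So kawturkotb → kawturkotbbesh.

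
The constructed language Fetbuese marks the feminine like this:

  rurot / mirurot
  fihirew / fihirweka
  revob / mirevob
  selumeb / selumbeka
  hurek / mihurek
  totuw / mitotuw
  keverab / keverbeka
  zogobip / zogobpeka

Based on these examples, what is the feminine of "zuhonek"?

zuhonkeka

revob and keverab both end in -b yet inflect differently (mirevob, keverbeka), so the final letter is not what conditions the rule; the number of vowels is.
"zuhonek" has 3 vowels. The stems with 3 vowels (keverab → keverbeka, selumeb → selumbeka, fihirew → fihirweka) delete the last vowel and add -eka.
So zuhonek → zuhonkeka.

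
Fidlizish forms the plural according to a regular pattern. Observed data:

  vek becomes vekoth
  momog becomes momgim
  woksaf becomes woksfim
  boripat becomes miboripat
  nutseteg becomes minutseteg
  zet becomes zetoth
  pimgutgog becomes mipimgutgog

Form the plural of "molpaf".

zet and boripat both end in -t yet inflect differently (zetoth, miboripat), so the final letter is not what conditions the rule; the number of vowels is.
"molpaf" has 2 vowels. The stems with 2 vowels (momog → momgim, woksaf → woksfim) delete the last vowel and add -im.
The other patterns: stems with 1 vowel add -oth; stems with 3 vowels add the prefix mi-.
So molpaf → molpfim.

molpfim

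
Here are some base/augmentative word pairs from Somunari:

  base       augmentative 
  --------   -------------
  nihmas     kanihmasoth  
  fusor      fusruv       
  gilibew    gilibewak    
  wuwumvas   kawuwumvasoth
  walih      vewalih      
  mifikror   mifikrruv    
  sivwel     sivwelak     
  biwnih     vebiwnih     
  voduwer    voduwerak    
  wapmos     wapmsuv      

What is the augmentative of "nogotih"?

voduwer and mifikror both end in -r yet inflect differently (voduwerak, mifikrruv), so the final letter is not what conditions the rule; the last vowel is.
"nogotih" has last vowel 'i'. The stems whose last vowel is 'i' (walih → vewalih, biwnih → vebiwnih) add the prefix ve-.
The other patterns: stems whose last vowel is 'e' add -ak; stems whose last vowel is 'o' delete the last vowel and add -uv; stems whose last vowel is 'a' add ka- … -oth around the stem.
So nogotih → venogotih.

venogotih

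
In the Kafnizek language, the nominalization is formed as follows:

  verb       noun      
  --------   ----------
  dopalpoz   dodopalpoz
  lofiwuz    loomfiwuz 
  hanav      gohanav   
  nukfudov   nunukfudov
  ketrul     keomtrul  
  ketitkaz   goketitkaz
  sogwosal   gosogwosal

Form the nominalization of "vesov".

vevesov

sogwosal and ketrul both end in -l yet inflect differently (gosogwosal, keomtrul), so the final letter is not what conditions the rule; the last vowel is.
"vesov" has last vowel 'o'. The stems whose last vowel is 'o' (nukfudov → nunukfudov, dopalpoz → dodopalpoz) repeat the first consonant+vowel as a prefix.
So vesov → vevesov.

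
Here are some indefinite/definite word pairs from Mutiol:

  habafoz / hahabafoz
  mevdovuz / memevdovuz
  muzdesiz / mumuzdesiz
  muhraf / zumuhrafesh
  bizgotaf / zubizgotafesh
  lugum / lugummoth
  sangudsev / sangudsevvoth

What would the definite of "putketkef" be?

mevdovuz and lugum both have last vowel 'u' yet inflect differently (memevdovuz, lugummoth), so the last vowel is not what conditions the rule; the final letter is.
"putketkef" ends in -f. The stems ending in -f (muhraf → zumuhrafesh, bizgotaf → zubizgotafesh) add zu- … -esh around the stem.
The other patterns: stems ending in -z repeat the first consonant+vowel as a prefix; stems ending in -m or -v double the final consonant and add -oth.
So putketkef → zuputketkefesh.

zuputketkefesh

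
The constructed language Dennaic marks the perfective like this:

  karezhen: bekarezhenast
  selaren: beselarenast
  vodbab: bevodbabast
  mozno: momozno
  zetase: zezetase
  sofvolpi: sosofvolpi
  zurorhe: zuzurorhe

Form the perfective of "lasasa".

lalasasa

"lasasa" ends in a vowel. The stems ending in a vowel (mozno → momozno, zetase → zezetase, sofvolpi → sosofvolpi) repeat the first consonant+vowel as a prefix.
The other pattern: stems ending in a consonant add be- … -ast around the stem.
So lasasa → lalasasa.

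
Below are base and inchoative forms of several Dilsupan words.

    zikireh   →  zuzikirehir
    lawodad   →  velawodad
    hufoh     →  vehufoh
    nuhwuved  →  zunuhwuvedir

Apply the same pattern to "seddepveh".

zuseddepvehir

zikireh and hufoh both end in -h yet inflect differently (zuzikirehir, vehufoh), so the final letter is not what conditions the rule; the last vowel is.
"seddepveh" has last vowel 'e'. The stems whose last vowel is 'e' (zikireh → zuzikirehir, nuhwuved → zunuhwuvedir) add zu- … -ir around the stem.
So seddepveh → zuseddepvehir.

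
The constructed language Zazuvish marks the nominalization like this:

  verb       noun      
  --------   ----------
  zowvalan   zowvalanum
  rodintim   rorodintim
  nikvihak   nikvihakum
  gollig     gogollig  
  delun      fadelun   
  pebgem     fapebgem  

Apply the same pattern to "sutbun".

fasutbun

"sutbun" has last vowel 'u'. The one such stem in the data (delun → fadelun) adds the prefix fa-, so the same rule applies.
So sutbun → fasutbun.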